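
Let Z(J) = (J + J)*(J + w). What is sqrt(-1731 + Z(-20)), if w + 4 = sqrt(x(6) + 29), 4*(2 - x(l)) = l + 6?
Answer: sqrt(-771 - 80*sqrt(7)) ≈ 31.347*I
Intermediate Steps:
x(l) = 1/2 - l/4 (x(l) = 2 - (l + 6)/4 = 2 - (6 + l)/4 = 2 + (-3/2 - l/4) = 1/2 - l/4)
w = -4 + 2*sqrt(7) (w = -4 + sqrt((1/2 - 1/4*6) + 29) = -4 + sqrt((1/2 - 3/2) + 29) = -4 + sqrt(-1 + 29) = -4 + sqrt(28) = -4 + 2*sqrt(7) ≈ 1.2915)
Z(J) = 2*J*(-4 + J + 2*sqrt(7)) (Z(J) = (J + J)*(J + (-4 + 2*sqrt(7))) = (2*J)*(-4 + J + 2*sqrt(7)) = 2*J*(-4 + J + 2*sqrt(7)))
sqrt(-1731 + Z(-20)) = sqrt(-1731 + 2*(-20)*(-4 - 20 + 2*sqrt(7))) = sqrt(-1731 + 2*(-20)*(-24 + 2*sqrt(7))) = sqrt(-1731 + (960 - 80*sqrt(7))) = sqrt(-771 - 80*sqrt(7))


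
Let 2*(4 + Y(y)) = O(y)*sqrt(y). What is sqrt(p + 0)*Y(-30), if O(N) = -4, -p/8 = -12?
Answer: 8*sqrt(6)*(-2 - I*sqrt(30)) ≈ -39.192 - 107.33*I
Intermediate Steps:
p = 96 (p = -8*(-12) = 96)
Y(y) = -4 - 2*sqrt(y) (Y(y) = -4 + (-4*sqrt(y))/2 = -4 - 2*sqrt(y))
sqrt(p + 0)*Y(-30) = sqrt(96 + 0)*(-4 - 2*I*sqrt(30)) = sqrt(96)*(-4 - 2*I*sqrt(30)) = (4*sqrt(6))*(-4 - 2*I*sqrt(30)) = 4*sqrt(6)*(-4 - 2*I*sqrt(30))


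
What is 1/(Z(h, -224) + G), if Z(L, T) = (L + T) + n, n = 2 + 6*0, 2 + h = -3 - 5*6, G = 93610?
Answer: 1/93353 ≈ 1.0712e-5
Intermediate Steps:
h = -35 (h = -2 + (-3 - 5*6) = -2 + (-3 - 30) = -2 - 33 = -35)
n = 2 (n = 2 + 0 = 2)
Z(L, T) = 2 + L + T (Z(L, T) = (L + T) + 2 = 2 + L + T)
1/(Z(h, -224) + G) = 1/((2 - 35 - 224) + 93610) = 1/(-257 + 93610) = 1/93353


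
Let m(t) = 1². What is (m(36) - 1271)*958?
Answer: -1216660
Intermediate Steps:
m(t) = 1
(m(36) - 1271)*958 = (1 - 1271)*958 = -1270*958 = -1216660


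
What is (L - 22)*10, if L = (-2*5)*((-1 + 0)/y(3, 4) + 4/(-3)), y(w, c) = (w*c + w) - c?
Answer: -2560/33 ≈ -77.576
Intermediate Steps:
y(w, c) = w - c + c*w (y(w, c) = (c*w + w) - c = (w + c*w) - c = w - c + c*w)
L = 470/33 (L = (-2*5)*((-1 + 0)/(3 - 1*4 + 4*3) + 4/(-3)) = -10*(-1/(3 - 4 + 12) + 4*(-⅓)) = -10*(-1/11 - 4/3) = -10*(-47/33) = 470/33 ≈ 14.242)
(L - 22)*10 = (470/33 - 22)*10 = -256/33*10 = -2560/33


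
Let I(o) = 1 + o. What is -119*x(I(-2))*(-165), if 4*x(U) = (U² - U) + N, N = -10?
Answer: -39270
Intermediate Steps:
x(U) = -5/2 - U/4 + U²/4 (x(U) = ((U² - U) - 10)/4 = (-10 + U² - U)/4 = -5/2 - U/4 + U²/4)
-119*x(I(-2))*(-165) = -119*(-5/2 - (1 - 2)/4 + (1 - 2)²/4)*(-165) = -119*(-5/2 - ¼*(-1) + (¼)*(-1)²)*(-165) = -119*(-5/2 + ¼ + (¼)*1)*(-165) = -119*(-5/2 + ¼ + ¼)*(-165) = -119*(-2)*(-165) = 238*(-165) = -39270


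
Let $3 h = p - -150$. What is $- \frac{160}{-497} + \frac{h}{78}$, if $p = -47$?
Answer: $\frac{88631}{116298} \approx 0.7621$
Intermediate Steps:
$h = \frac{103}{3}$ ($h = \frac{-47 - -150}{3} = \frac{-47 + 150}{3} = \frac{1}{3} \cdot 103 = \frac{103}{3} \approx 34.333$)
$- \frac{160}{-497} + \frac{h}{78} = - \frac{160}{-497} + \frac{103}{3 \cdot 78} = \left(-160\right) \left(- \frac{1}{497}\right) + \frac{103}{3} \cdot \frac{1}{78} = \frac{160}{497} + \frac{103}{234} = \frac{88631}{116298}$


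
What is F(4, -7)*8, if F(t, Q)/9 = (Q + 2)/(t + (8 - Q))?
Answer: -360/19 ≈ -18.947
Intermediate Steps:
F(t, Q) = 9*(2 + Q)/(8 + t - Q) (F(t, Q) = 9*((Q + 2)/(t + (8 - Q))) = 9*((2 + Q)/(8 + t - Q)) = 9*(2 + Q)/(8 + t - Q))
F(4, -7)*8 = (9*(2 - 7)/(8 + 4 - 1*(-7)))*8 = (9*(-5)/(8 + 4 + 7))*8 = (9*(-5)/19)*8 = (9*(1/19)*(-5))*8 = -45/19*8 = -360/19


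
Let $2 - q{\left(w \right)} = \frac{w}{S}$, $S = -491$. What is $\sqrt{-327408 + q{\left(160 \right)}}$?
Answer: $\frac{i \sqrt{78931287326}}{491} \approx 572.19 i$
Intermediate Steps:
$q{\left(w \right)} = 2 + \frac{w}{491}$ ($q{\left(w \right)} = 2 - \frac{w}{-491} = 2 - w \left(- \frac{1}{491}\right) = 2 - - \frac{w}{491} = 2 + \frac{w}{491}$)
$\sqrt{-327408 + q{\left(160 \right)}} = \sqrt{-327408 + \left(2 + \frac{1}{491} \cdot 160\right)} = \sqrt{-327408 + \left(2 + \frac{160}{491}\right)} = \sqrt{-327408 + \frac{1142}{491}} = \sqrt{- \frac{160756186}{491}} = \frac{i \sqrt{78931287326}}{491}$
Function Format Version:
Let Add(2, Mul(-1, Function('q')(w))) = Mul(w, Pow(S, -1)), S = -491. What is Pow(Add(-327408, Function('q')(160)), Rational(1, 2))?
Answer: Mul(Rational(1, 491), I, Pow(78931287326, Rational(1, 2))) ≈ Mul(572.19, I)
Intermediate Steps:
Function('q')(w) = Add(2, Mul(Rational(1, 491), w)) (Function('q')(w) = Add(2, Mul(-1, Mul(w, Pow(-491, -1)))) = Add(2, Mul(-1, Mul(w, Rational(-1, 491)))) = Add(2, Mul(-1, Mul(Rational(-1, 491), w))) = Add(2, Mul(Rational(1, 491), w)))
Pow(Add(-327408, Function('q')(160)), Rational(1, 2)) = Pow(Add(-327408, Add(2, Mul(Rational(1, 491), 160))), Rational(1, 2)) = Pow(Add(-327408, Add(2, Rational(160, 491))), Rational(1, 2)) = Pow(Add(-327408, Rational(1142, 491)), Rational(1, 2)) = Pow(Rational(-160756186, 491), Rational(1, 2)) = Mul(Rational(1, 491), I, Pow(78931287326, Rational(1, 2)))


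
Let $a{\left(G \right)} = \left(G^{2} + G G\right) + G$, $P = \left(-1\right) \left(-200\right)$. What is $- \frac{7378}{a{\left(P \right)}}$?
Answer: $- \frac{3689}{40100} \approx -0.091995$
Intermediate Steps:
$P = 200$
$a{\left(G \right)} = G + 2 G^{2}$ ($a{\left(G \right)} = \left(G^{2} + G^{2}\right) + G = 2 G^{2} + G = G + 2 G^{2}$)
$- \frac{7378}{a{\left(P \right)}} = - \frac{7378}{200 \left(1 + 2 \cdot 200\right)} = - \frac{7378}{200 \left(1 + 400\right)} = - \frac{7378}{200 \cdot 401} = - \frac{7378}{80200} = \left(-7378\right) \frac{1}{80200} = - \frac{3689}{40100}$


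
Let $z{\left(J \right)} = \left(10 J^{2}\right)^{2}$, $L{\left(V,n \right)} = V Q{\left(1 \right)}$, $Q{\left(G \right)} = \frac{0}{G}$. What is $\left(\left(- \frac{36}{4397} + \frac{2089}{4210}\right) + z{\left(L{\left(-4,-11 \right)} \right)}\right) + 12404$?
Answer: $\frac{229624067253}{18511370} \approx 12404.0$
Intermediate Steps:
$Q{\left(G \right)} = 0$
$L{\left(V,n \right)} = 0$ ($L{\left(V,n \right)} = V 0 = 0$)
$z{\left(J \right)} = 100 J^{4}$
$\left(\left(- \frac{36}{4397} + \frac{2089}{4210}\right) + z{\left(L{\left(-4,-11 \right)} \right)}\right) + 12404 = \left(\left(- \frac{36}{4397} + \frac{2089}{4210}\right) + 100 \cdot 0^{4}\right) + 12404 = \left(\left(\left(-36\right) \frac{1}{4397} + 2089 \cdot \frac{1}{4210}\right) + 100 \cdot 0\right) + 12404 = \left(\left(- \frac{36}{4397} + \frac{2089}{4210}\right) + 0\right) + 12404 = \left(\frac{9033773}{18511370} + 0\right) + 12404 = \frac{9033773}{18511370} + 12404 = \frac{229624067253}{18511370}$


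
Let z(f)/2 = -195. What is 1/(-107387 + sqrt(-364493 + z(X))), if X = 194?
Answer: -107387/11532332652 - I*sqrt(364883)/11532332652 ≈ -9.3118e-6 - 5.2379e-8*I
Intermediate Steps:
z(f) = -390 (z(f) = 2*(-195) = -390)
1/(-107387 + sqrt(-364493 + z(X))) = 1/(-107387 + sqrt(-364493 - 390)) = 1/(-107387 + sqrt(-364883)) = 1/(-107387 + I*sqrt(364883))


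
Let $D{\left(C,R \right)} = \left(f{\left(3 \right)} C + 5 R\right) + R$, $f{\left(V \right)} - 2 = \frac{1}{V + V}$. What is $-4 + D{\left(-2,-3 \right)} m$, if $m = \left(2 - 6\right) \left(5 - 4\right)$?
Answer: $\frac{256}{3} \approx 85.333$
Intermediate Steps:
$f{\left(V \right)} = 2 + \frac{1}{2 V}$ ($f{\left(V \right)} = 2 + \frac{1}{V + V} = 2 + \frac{1}{2 V}$)
$D{\left(C,R \right)} = 6 R + \frac{13 C}{6}$ ($D{\left(C,R \right)} = \left(\left(2 + \frac{1}{2 \cdot 3}\right) C + 5 R\right) + R = \left(\left(2 + \frac{1}{2} \cdot \frac{1}{3}\right) C + 5 R\right) + R = \left(\left(2 + \frac{1}{6}\right) C + 5 R\right) + R = \left(\frac{13 C}{6} + 5 R\right) + R = \left(5 R + \frac{13 C}{6}\right) + R = 6 R + \frac{13 C}{6}$)
$m = -4$ ($m = \left(-4\right) 1 = -4$)
$-4 + D{\left(-2,-3 \right)} m = -4 + \left(6 \left(-3\right) + \frac{13}{6} \left(-2\right)\right) \left(-4\right) = -4 + \left(-18 - \frac{13}{3}\right) \left(-4\right) = -4 - - \frac{268}{3} = -4 + \frac{268}{3} = \frac{256}{3}$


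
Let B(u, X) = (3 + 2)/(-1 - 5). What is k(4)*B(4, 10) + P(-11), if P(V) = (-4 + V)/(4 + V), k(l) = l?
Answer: -25/21 ≈ -1.1905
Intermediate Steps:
B(u, X) = -⅚ (B(u, X) = 5/(-6) = 5*(-⅙) = -⅚)
P(V) = (-4 + V)/(4 + V)
k(4)*B(4, 10) + P(-11) = 4*(-⅚) + (-4 - 11)/(4 - 11) = -10/3 - 15/(-7) = -10/3 - ⅐*(-15) = -10/3 + 15/7 = -25/21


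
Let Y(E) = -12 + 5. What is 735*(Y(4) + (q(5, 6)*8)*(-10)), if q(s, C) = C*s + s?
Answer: -2063145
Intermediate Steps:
Y(E) = -7
q(s, C) = s + C*s
735*(Y(4) + (q(5, 6)*8)*(-10)) = 735*(-7 + ((5*(1 + 6))*8)*(-10)) = 735*(-7 + ((5*7)*8)*(-10)) = 735*(-7 + (35*8)*(-10)) = 735*(-7 + 280*(-10)) = 735*(-7 - 2800) = 735*(-2807) = -2063145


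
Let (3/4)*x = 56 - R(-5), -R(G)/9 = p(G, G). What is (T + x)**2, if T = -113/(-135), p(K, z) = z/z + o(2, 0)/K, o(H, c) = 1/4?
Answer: 137639824/18225 ≈ 7552.3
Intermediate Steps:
o(H, c) = 1/4
p(K, z) = 1 + 1/(4*K) (p(K, z) = z/z + 1/(4*K) = 1 + 1/(4*K))
T = 113/135 (T = -113*(-1/135) = 113/135 ≈ 0.83704)
R(G) = -9*(1/4 + G)/G
x = 1291/15 (x = 4*(56 - (-9 - 9/4/(-5)))/3 = 4*(56 - (-9 - 9/4*(-1/5)))/3 = 4*(56 - (-9 + 9/20))/3 = 4*(56 - 1*(-171/20))/3 = 4*(56 + 171/20)/3 = (4/3)*(1291/20) = 1291/15 ≈ 86.067)
(T + x)**2 = (113/135 + 1291/15)**2 = (11732/135)**2 = 137639824/18225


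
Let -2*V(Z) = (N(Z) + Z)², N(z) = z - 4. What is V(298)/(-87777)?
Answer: 175232/87777 ≈ 1.9963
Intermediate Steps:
N(z) = -4 + z
V(Z) = -(-4 + 2*Z)²/2 (V(Z) = -((-4 + Z) + Z)²/2 = -(-4 + 2*Z)²/2)
V(298)/(-87777) = -2*(-2 + 298)²/(-87777) = -2*296²*(-1/87777) = -2*87616*(-1/87777) = -175232*(-1/87777) = 175232/87777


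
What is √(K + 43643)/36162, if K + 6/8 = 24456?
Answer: √272393/72324 ≈ 0.0072163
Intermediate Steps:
K = 97821/4 (K = -¾ + 24456 = 97821/4 ≈ 24455.)
√(K + 43643)/36162 = √(97821/4 + 43643)/36162 = √(272393/4)*(1/36162) = (√272393/2)*(1/36162) = √272393/72324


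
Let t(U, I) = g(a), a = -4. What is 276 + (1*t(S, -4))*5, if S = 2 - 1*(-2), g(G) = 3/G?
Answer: 1089/4 ≈ 272.25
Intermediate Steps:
S = 4 (S = 2 + 2 = 4)
t(U, I) = -¾ (t(U, I) = 3/(-4) = 3*(-¼) = -¾)
276 + (1*t(S, -4))*5 = 276 + (1*(-¾))*5 = 276 - ¾*5 = 276 - 15/4 = 1089/4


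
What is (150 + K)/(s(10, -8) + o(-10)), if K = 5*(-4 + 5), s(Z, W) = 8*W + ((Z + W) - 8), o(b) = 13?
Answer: -155/57 ≈ -2.7193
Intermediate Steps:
s(Z, W) = -8 + Z + 9*W (s(Z, W) = 8*W + ((W + Z) - 8) = 8*W + (-8 + W + Z) = -8 + Z + 9*W)
K = 5 (K = 5*1 = 5)
(150 + K)/(s(10, -8) + o(-10)) = (150 + 5)/((-8 + 10 + 9*(-8)) + 13) = 155/((-8 + 10 - 72) + 13) = 155/(-70 + 13) = 155/(-57) = -1/57*155 = -155/57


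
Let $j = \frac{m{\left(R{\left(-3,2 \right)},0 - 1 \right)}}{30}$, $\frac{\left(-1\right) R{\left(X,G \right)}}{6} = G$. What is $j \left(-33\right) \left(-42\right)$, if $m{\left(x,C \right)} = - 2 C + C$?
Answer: $\frac{231}{5} \approx 46.2$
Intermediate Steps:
$R{\left(X,G \right)} = - 6 G$
$m{\left(x,C \right)} = - C$
$j = \frac{1}{30}$ ($j = \frac{\left(-1\right) \left(0 - 1\right)}{30} = - (0 - 1) \frac{1}{30} = \left(-1\right) \left(-1\right) \frac{1}{30} = 1 \cdot \frac{1}{30} = \frac{1}{30} \approx 0.033333$)
$j \left(-33\right) \left(-42\right) = \frac{1}{30} \left(-33\right) \left(-42\right) = \left(- \frac{11}{10}\right) \left(-42\right) = \frac{231}{5}$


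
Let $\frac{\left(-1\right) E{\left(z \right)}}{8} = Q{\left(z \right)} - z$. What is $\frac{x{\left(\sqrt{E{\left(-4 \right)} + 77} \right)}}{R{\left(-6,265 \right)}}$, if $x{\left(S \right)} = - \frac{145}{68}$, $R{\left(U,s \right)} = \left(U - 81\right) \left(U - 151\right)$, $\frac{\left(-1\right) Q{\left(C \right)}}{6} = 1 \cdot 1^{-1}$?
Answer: $- \frac{5}{32028} \approx -0.00015611$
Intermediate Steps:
$Q{\left(C \right)} = -6$ ($Q{\left(C \right)} = - 6 \cdot 1 \cdot 1^{-1} = - 6 \cdot 1 \cdot 1 = \left(-6\right) 1 = -6$)
$E{\left(z \right)} = 48 + 8 z$ ($E{\left(z \right)} = - 8 \left(-6 - z\right) = 48 + 8 z$)
$R{\left(U,s \right)} = \left(-151 + U\right) \left(-81 + U\right)$ ($R{\left(U,s \right)} = \left(-81 + U\right) \left(-151 + U\right) = \left(-151 + U\right) \left(-81 + U\right)$)
$x{\left(S \right)} = - \frac{145}{68}$ ($x{\left(S \right)} = \left(-145\right) \frac{1}{68} = - \frac{145}{68}$)
$\frac{x{\left(\sqrt{E{\left(-4 \right)} + 77} \right)}}{R{\left(-6,265 \right)}} = - \frac{145}{68 \left(12231 + \left(-6\right)^{2} - -1392\right)} = - \frac{145}{68 \left(12231 + 36 + 1392\right)} = - \frac{145}{68 \cdot 13659} = \left(- \frac{145}{68}\right) \frac{1}{13659} = - \frac{5}{32028}$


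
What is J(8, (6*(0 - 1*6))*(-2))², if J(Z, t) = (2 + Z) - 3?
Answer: 49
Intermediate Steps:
J(Z, t) = -1 + Z
J(8, (6*(0 - 1*6))*(-2))² = (-1 + 8)² = 7² = 49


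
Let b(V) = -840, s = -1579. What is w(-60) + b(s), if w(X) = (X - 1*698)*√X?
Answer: -840 - 1516*I*√15 ≈ -840.0 - 5871.4*I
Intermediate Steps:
w(X) = √X*(-698 + X) (w(X) = (X - 698)*√X = (-698 + X)*√X = √X*(-698 + X))
w(-60) + b(s) = √(-60)*(-698 - 60) - 840 = (2*I*√15)*(-758) - 840 = -1516*I*√15 - 840 = -840 - 1516*I*√15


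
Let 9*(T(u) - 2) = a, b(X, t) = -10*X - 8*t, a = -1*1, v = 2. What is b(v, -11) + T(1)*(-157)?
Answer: -2057/9 ≈ -228.56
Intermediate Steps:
a = -1
T(u) = 17/9 (T(u) = 2 + (1/9)*(-1) = 2 - 1/9 = 17/9)
b(v, -11) + T(1)*(-157) = (-10*2 - 8*(-11)) + (17/9)*(-157) = (-20 + 88) - 2669/9 = 68 - 2669/9 = -2057/9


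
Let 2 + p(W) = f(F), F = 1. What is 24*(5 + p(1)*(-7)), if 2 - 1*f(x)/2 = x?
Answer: 120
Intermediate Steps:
f(x) = 4 - 2*x
p(W) = 0 (p(W) = -2 + (4 - 2*1) = -2 + (4 - 2) = -2 + 2 = 0)
24*(5 + p(1)*(-7)) = 24*(5 + 0*(-7)) = 24*(5 + 0) = 24*5 = 120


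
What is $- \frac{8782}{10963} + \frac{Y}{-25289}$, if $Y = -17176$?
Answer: $- \frac{1778290}{14591753} \approx -0.12187$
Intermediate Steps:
$- \frac{8782}{10963} + \frac{Y}{-25289} = - \frac{8782}{10963} - \frac{17176}{-25289} = \left(-8782\right) \frac{1}{10963} - - \frac{904}{1331} = - \frac{8782}{10963} + \frac{904}{1331} = - \frac{1778290}{14591753}$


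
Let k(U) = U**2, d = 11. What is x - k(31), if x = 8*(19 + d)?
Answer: -721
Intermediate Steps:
x = 240 (x = 8*(19 + 11) = 8*30 = 240)
x - k(31) = 240 - 1*31**2 = 240 - 1*961 = 240 - 961 = -721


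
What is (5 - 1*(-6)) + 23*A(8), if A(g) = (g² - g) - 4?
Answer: 1207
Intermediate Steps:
A(g) = -4 + g² - g
(5 - 1*(-6)) + 23*A(8) = (5 - 1*(-6)) + 23*(-4 + 8² - 1*8) = (5 + 6) + 23*(-4 + 64 - 8) = 11 + 23*52 = 11 + 1196 = 1207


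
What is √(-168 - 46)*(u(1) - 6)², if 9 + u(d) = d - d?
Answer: 225*I*√214 ≈ 3291.5*I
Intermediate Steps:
u(d) = -9 (u(d) = -9 + (d - d) = -9 + 0 = -9)
√(-168 - 46)*(u(1) - 6)² = √(-168 - 46)*(-9 - 6)² = √(-214)*(-15)² = (I*√214)*225 = 225*I*√214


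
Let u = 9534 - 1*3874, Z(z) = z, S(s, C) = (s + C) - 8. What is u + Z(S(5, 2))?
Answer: 5659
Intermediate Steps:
S(s, C) = -8 + C + s (S(s, C) = (C + s) - 8 = -8 + C + s)
u = 5660 (u = 9534 - 3874 = 5660)
u + Z(S(5, 2)) = 5660 + (-8 + 2 + 5) = 5660 - 1 = 5659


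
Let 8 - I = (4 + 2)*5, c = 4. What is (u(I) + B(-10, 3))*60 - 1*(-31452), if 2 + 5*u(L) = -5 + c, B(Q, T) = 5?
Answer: 31716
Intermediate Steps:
I = -22 (I = 8 - (4 + 2)*5 = 8 - 6*5 = 8 - 1*30 = 8 - 30 = -22)
u(L) = -⅗ (u(L) = -⅖ + (-5 + 4)/5 = -⅖ + (⅕)*(-1) = -⅖ - ⅕ = -⅗)
(u(I) + B(-10, 3))*60 - 1*(-31452) = (-⅗ + 5)*60 - 1*(-31452) = (22/5)*60 + 31452 = 264 + 31452 = 31716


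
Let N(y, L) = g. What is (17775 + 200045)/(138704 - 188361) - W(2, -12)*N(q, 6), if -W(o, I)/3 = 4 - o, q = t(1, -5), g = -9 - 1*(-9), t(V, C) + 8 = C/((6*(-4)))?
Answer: -217820/49657 ≈ -4.3865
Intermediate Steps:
t(V, C) = -8 - C/24 (t(V, C) = -8 + C/((6*(-4))) = -8 + C/(-24) = -8 + C*(-1/24) = -8 - C/24)
g = 0 (g = -9 + 9 = 0)
q = -187/24 (q = -8 - 1/24*(-5) = -8 + 5/24 = -187/24 ≈ -7.7917)
N(y, L) = 0
W(o, I) = -12 + 3*o (W(o, I) = -3*(4 - o) = -12 + 3*o)
(17775 + 200045)/(138704 - 188361) - W(2, -12)*N(q, 6) = (17775 + 200045)/(138704 - 188361) - (-12 + 3*2)*0 = 217820/(-49657) - (-12 + 6)*0 = 217820*(-1/49657) - (-6)*0 = -217820/49657 - 1*0 = -217820/49657 + 0 = -217820/49657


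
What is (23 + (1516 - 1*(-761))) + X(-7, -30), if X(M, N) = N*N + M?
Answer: 3193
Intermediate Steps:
X(M, N) = M + N² (X(M, N) = N² + M = M + N²)
(23 + (1516 - 1*(-761))) + X(-7, -30) = (23 + (1516 - 1*(-761))) + (-7 + (-30)²) = (23 + (1516 + 761)) + (-7 + 900) = (23 + 2277) + 893 = 2300 + 893 = 3193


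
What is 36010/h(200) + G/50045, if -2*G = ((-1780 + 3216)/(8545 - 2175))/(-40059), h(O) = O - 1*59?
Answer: 76642930264804123/300101448690225 ≈ 255.39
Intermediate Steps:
h(O) = -59 + O (h(O) = O - 59 = -59 + O)
G = 359/127587915 (G = -(-1780 + 3216)/(8545 - 2175)/(2*(-40059)) = -1436/6370*(-1)/(2*40059) = -1436*(1/6370)*(-1)/(2*40059) = -359*(-1)/(3185*40059) = -1/2*(-718/127587915) = 359/127587915 ≈ 2.8137e-6)
36010/h(200) + G/50045 = 36010/(-59 + 200) + (359/127587915)/50045 = 36010/141 + (359/127587915)*(1/50045) = 36010*(1/141) + 359/6385137206175 = 36010/141 + 359/6385137206175 = 76642930264804123/300101448690225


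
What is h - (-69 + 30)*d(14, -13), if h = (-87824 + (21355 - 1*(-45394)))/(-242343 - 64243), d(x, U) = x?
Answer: 167417031/306586 ≈ 546.07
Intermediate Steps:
h = 21075/306586 (h = (-87824 + (21355 + 45394))/(-306586) = (-87824 + 66749)*(-1/306586) = -21075*(-1/306586) = 21075/306586 ≈ 0.068741)
h - (-69 + 30)*d(14, -13) = 21075/306586 - (-69 + 30)*14 = 21075/306586 - (-39)*14 = 21075/306586 - 1*(-546) = 21075/306586 + 546 = 167417031/306586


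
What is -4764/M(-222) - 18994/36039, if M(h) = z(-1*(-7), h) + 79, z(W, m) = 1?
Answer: -43302329/720780 ≈ -60.077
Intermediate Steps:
M(h) = 80 (M(h) = 1 + 79 = 80)
-4764/M(-222) - 18994/36039 = -4764/80 - 18994/36039 = -4764*1/80 - 18994*1/36039 = -1191/20 - 18994/36039 = -43302329/720780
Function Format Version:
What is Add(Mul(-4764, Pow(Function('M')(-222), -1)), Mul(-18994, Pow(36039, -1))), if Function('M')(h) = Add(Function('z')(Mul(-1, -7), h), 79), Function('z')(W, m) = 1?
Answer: Rational(-43302329, 720780) ≈ -60.077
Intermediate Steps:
Function('M')(h) = 80 (Function('M')(h) = Add(1, 79) = 80)
Add(Mul(-4764, Pow(Function('M')(-222), -1)), Mul(-18994, Pow(36039, -1))) = Add(Mul(-4764, Pow(80, -1)), Mul(-18994, Pow(36039, -1))) = Add(Mul(-4764, Rational(1, 80)), Mul(-18994, Rational(1, 36039))) = Add(Rational(-1191, 20), Rational(-18994, 36039)) = Rational(-43302329, 720780)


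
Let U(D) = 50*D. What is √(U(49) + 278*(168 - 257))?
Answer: 2*I*√5573 ≈ 149.31*I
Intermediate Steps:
√(U(49) + 278*(168 - 257)) = √(50*49 + 278*(168 - 257)) = √(2450 + 278*(-89)) = √(2450 - 24742) = √(-22292) = 2*I*√5573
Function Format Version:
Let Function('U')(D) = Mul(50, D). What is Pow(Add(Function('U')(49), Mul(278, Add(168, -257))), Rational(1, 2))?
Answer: Mul(2, I, Pow(5573, Rational(1, 2))) ≈ Mul(149.31, I)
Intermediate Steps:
Pow(Add(Function('U')(49), Mul(278, Add(168, -257))), Rational(1, 2)) = Pow(Add(Mul(50, 49), Mul(278, Add(168, -257))), Rational(1, 2)) = Pow(Add(2450, Mul(278, -89)), Rational(1, 2)) = Pow(Add(2450, -24742), Rational(1, 2)) = Pow(-22292, Rational(1, 2)) = Mul(2, I, Pow(5573, Rational(1, 2)))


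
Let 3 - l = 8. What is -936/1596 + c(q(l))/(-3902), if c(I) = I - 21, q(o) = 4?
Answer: -302095/518966 ≈ -0.58211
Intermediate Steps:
l = -5 (l = 3 - 1*8 = 3 - 8 = -5)
c(I) = -21 + I
-936/1596 + c(q(l))/(-3902) = -936/1596 + (-21 + 4)/(-3902) = -936*1/1596 - 17*(-1/3902) = -78/133 + 17/3902 = -302095/518966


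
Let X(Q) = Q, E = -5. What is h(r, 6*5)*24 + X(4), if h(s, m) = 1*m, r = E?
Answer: 724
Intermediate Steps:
r = -5
h(s, m) = m
h(r, 6*5)*24 + X(4) = (6*5)*24 + 4 = 30*24 + 4 = 720 + 4 = 724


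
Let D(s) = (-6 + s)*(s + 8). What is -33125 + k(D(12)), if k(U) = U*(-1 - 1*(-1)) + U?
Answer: -33005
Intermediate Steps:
D(s) = (-6 + s)*(8 + s)
k(U) = U (k(U) = U*(-1 + 1) + U = U*0 + U = 0 + U = U)
-33125 + k(D(12)) = -33125 + (-48 + 12² + 2*12) = -33125 + (-48 + 144 + 24) = -33125 + 120 = -33005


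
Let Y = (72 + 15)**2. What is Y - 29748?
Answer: -22179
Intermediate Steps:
Y = 7569 (Y = 87**2 = 7569)
Y - 29748 = 7569 - 29748 = -22179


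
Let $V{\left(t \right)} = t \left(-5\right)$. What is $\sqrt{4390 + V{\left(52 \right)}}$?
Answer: $\sqrt{4130} \approx 64.265$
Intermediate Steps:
$V{\left(t \right)} = - 5 t$
$\sqrt{4390 + V{\left(52 \right)}} = \sqrt{4390 - 260} = \sqrt{4130}$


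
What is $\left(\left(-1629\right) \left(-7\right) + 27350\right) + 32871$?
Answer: $71624$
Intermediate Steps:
$\left(\left(-1629\right) \left(-7\right) + 27350\right) + 32871 = \left(11403 + 27350\right) + 32871 = 38753 + 32871 = 71624$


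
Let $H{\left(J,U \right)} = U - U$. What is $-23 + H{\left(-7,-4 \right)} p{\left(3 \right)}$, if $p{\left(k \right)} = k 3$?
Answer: $-23$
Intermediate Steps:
$H{\left(J,U \right)} = 0$
$p{\left(k \right)} = 3 k$
$-23 + H{\left(-7,-4 \right)} p{\left(3 \right)} = -23 + 0 \cdot 3 \cdot 3 = -23 + 0 \cdot 9 = -23 + 0 = -23$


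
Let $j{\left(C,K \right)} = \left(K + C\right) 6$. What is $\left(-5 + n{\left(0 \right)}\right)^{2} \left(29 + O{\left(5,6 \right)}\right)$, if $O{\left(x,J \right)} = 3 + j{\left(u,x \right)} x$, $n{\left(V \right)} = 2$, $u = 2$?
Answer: $2178$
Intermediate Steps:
$j{\left(C,K \right)} = 6 C + 6 K$ ($j{\left(C,K \right)} = \left(C + K\right) 6 = 6 C + 6 K$)
$O{\left(x,J \right)} = 3 + x \left(12 + 6 x\right)$ ($O{\left(x,J \right)} = 3 + \left(6 \cdot 2 + 6 x\right) x = 3 + \left(12 + 6 x\right) x = 3 + x \left(12 + 6 x\right)$)
$\left(-5 + n{\left(0 \right)}\right)^{2} \left(29 + O{\left(5,6 \right)}\right) = \left(-5 + 2\right)^{2} \left(29 + \left(3 + 6 \cdot 5 \left(2 + 5\right)\right)\right) = \left(-3\right)^{2} \left(29 + \left(3 + 6 \cdot 5 \cdot 7\right)\right) = 9 \left(29 + \left(3 + 210\right)\right) = 9 \left(29 + 213\right) = 9 \cdot 242 = 2178$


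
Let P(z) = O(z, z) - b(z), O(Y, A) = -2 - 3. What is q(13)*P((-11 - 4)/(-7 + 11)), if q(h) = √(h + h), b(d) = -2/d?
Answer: -83*√26/15 ≈ -28.215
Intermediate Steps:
O(Y, A) = -5
q(h) = √2*√h (q(h) = √(2*h) = √2*√h)
P(z) = -5 + 2/z (P(z) = -5 - (-2)/z = -5 + 2/z)
q(13)*P((-11 - 4)/(-7 + 11)) = (√2*√13)*(-5 + 2/(((-11 - 4)/(-7 + 11)))) = √26*(-5 + 2/((-15/4))) = √26*(-5 + 2/((-15*¼))) = √26*(-5 + 2/(-15/4)) = √26*(-5 + 2*(-4/15)) = √26*(-5 - 8/15) = √26*(-83/15) = -83*√26/15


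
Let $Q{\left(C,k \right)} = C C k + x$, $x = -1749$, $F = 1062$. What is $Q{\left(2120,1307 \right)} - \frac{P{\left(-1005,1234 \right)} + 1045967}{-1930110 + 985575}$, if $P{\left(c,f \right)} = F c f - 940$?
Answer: $\frac{5548366393920772}{944535} \approx 5.8742 \cdot 10^{9}$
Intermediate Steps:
$P{\left(c,f \right)} = -940 + 1062 c f$ ($P{\left(c,f \right)} = 1062 c f - 940 = -940 + 1062 c f$)
$Q{\left(C,k \right)} = -1749 + k C^{2}$ ($Q{\left(C,k \right)} = C C k - 1749 = C^{2} k - 1749 = k C^{2} - 1749 = -1749 + k C^{2}$)
$Q{\left(2120,1307 \right)} - \frac{P{\left(-1005,1234 \right)} + 1045967}{-1930110 + 985575} = \left(-1749 + 1307 \cdot 2120^{2}\right) - \frac{\left(-940 + 1062 \left(-1005\right) 1234\right) + 1045967}{-1930110 + 985575} = \left(-1749 + 1307 \cdot 4494400\right) - \frac{\left(-940 - 1317060540\right) + 1045967}{-944535} = \left(-1749 + 5874180800\right) - \left(-1317061480 + 1045967\right) \left(- \frac{1}{944535}\right) = 5874179051 - \left(-1316015513\right) \left(- \frac{1}{944535}\right) = 5874179051 - \frac{1316015513}{944535} = \frac{5548366393920772}{944535}$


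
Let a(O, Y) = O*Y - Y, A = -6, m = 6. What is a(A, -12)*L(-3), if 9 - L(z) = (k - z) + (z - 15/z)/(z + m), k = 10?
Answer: -392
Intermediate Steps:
L(z) = -1 + z - (z - 15/z)/(6 + z) (L(z) = 9 - ((10 - z) + (z - 15/z)/(z + 6)) = 9 - ((10 - z) + (z - 15/z)/(6 + z)) = 9 - (10 - z + (z - 15/z)/(6 + z)) = 9 + (-10 + z - (z - 15/z)/(6 + z)) = -1 + z - (z - 15/z)/(6 + z))
a(O, Y) = -Y + O*Y
a(A, -12)*L(-3) = (-12*(-1 - 6))*((15 + (-3)³ - 6*(-3) + 4*(-3)²)/((-3)*(6 - 3))) = (-12*(-7))*(-⅓*(15 - 27 + 18 + 4*9)/3) = 84*(-⅓*⅓*(15 - 27 + 18 + 36)) = 84*(-⅓*⅓*42) = 84*(-14/3) = -392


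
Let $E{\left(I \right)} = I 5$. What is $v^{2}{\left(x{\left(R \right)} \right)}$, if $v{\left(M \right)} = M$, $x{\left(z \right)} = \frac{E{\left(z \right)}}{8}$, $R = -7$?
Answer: $\frac{1225}{64} \approx 19.141$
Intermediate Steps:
$E{\left(I \right)} = 5 I$
$x{\left(z \right)} = \frac{5 z}{8}$
$v^{2}{\left(x{\left(R \right)} \right)} = \left(\frac{5}{8} \left(-7\right)\right)^{2} = \left(- \frac{35}{8}\right)^{2} = \frac{1225}{64}$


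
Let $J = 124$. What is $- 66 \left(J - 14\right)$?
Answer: $-7260$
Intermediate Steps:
$- 66 \left(J - 14\right) = - 66 \left(124 - 14\right) = \left(-66\right) 110 = -7260$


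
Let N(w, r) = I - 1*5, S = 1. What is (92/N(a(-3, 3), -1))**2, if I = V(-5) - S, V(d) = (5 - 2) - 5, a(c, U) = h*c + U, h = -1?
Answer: 529/4 ≈ 132.25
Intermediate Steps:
a(c, U) = U - c (a(c, U) = -c + U = U - c)
V(d) = -2 (V(d) = 3 - 5 = -2)
I = -3 (I = -2 - 1*1 = -2 - 1 = -3)
N(w, r) = -8 (N(w, r) = -3 - 1*5 = -3 - 5 = -8)
(92/N(a(-3, 3), -1))**2 = (92/(-8))**2 = (92*(-1/8))**2 = (-23/2)**2 = 529/4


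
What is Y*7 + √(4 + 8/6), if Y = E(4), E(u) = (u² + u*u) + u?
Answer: 252 + 4*√3/3 ≈ 254.31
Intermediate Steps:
E(u) = u + 2*u² (E(u) = (u² + u²) + u = 2*u² + u = u + 2*u²)
Y = 36 (Y = 4*(1 + 2*4) = 4*(1 + 8) = 4*9 = 36)
Y*7 + √(4 + 8/6) = 36*7 + √(4 + 8/6) = 252 + √(4 + 8*(⅙)) = 252 + √(4 + 4/3) = 252 + √(16/3) = 252 + 4*√3/3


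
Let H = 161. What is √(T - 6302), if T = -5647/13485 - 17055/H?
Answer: 2*I*√7551616301450130/2171085 ≈ 80.052*I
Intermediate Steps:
T = -230895842/2171085 (T = -5647/13485 - 17055/161 = -230895842/2171085 ≈ -106.35)
√(T - 6302) = √(-230895842/2171085 - 6302) = √(-13913073512/2171085) = 2*I*√7551616301450130/2171085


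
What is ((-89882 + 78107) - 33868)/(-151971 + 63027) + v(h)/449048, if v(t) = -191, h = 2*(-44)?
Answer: 2559863695/4992515664 ≈ 0.51274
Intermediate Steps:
h = -88
((-89882 + 78107) - 33868)/(-151971 + 63027) + v(h)/449048 = ((-89882 + 78107) - 33868)/(-151971 + 63027) - 191/449048 = (-11775 - 33868)/(-88944) - 191*1/449048 = -45643*(-1/88944) - 191/449048 = 45643/88944 - 191/449048 = 2559863695/4992515664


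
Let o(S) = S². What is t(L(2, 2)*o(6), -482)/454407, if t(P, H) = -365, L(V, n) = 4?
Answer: -365/454407 ≈ -0.00080324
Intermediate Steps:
t(L(2, 2)*o(6), -482)/454407 = -365/454407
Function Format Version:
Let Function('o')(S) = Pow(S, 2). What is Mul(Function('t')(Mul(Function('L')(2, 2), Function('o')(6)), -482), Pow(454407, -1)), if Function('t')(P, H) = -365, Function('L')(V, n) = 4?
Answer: Rational(-365, 454407) ≈ -0.00080324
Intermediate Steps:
Mul(Function('t')(Mul(Function('L')(2, 2), Function('o')(6)), -482), Pow(454407, -1)) = Mul(-365, Pow(454407, -1)) = Mul(-365, Rational(1, 454407)) = Rational(-365, 454407)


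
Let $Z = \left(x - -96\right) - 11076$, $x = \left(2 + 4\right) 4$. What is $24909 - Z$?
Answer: $35865$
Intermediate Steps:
$x = 24$ ($x = 6 \cdot 4 = 24$)
$Z = -10956$ ($Z = \left(24 - -96\right) - 11076 = \left(24 + 96\right) - 11076 = 120 - 11076 = -10956$)
$24909 - Z = 24909 - -10956 = 24909 + 10956 = 35865$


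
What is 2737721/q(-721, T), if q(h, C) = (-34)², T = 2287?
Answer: 2737721/1156 ≈ 2368.3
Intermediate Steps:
q(h, C) = 1156
2737721/q(-721, T) = 2737721/1156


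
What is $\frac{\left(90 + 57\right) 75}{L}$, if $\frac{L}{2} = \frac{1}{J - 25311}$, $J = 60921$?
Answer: $196300125$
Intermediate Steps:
$L = \frac{1}{17805}$ ($L = \frac{2}{60921 - 25311} = \frac{2}{35610} = 2 \cdot \frac{1}{35610} = \frac{1}{17805} \approx 5.6164 \cdot 10^{-5}$)
$\frac{\left(90 + 57\right) 75}{L} = \left(90 + 57\right) 75 \frac{1}{\frac{1}{17805}} = 147 \cdot 75 \cdot 17805 = 11025 \cdot 17805 = 196300125$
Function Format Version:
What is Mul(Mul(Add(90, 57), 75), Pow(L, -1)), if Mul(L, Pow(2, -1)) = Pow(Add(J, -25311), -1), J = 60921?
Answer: 196300125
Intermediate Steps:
L = Rational(1, 17805) (L = Mul(2, Pow(Add(60921, -25311), -1)) = Mul(2, Pow(35610, -1)) = Mul(2, Rational(1, 35610)) = Rational(1, 17805) ≈ 5.6164e-5)
Mul(Mul(Add(90, 57), 75), Pow(L, -1)) = Mul(Mul(Add(90, 57), 75), Pow(Rational(1, 17805), -1)) = Mul(Mul(147, 75), 17805) = Mul(11025, 17805) = 196300125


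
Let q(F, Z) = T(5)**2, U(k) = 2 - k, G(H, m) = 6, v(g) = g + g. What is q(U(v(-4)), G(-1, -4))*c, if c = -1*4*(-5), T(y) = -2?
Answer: 80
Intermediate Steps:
v(g) = 2*g
q(F, Z) = 4 (q(F, Z) = (-2)**2 = 4)
c = 20 (c = -4*(-5) = 20)
q(U(v(-4)), G(-1, -4))*c = 4*20 = 80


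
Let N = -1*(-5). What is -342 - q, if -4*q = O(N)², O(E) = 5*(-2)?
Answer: -317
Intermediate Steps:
N = 5
O(E) = -10
q = -25 (q = -¼*(-10)² = -¼*100 = -25)
-342 - q = -342 - 1*(-25) = -342 + 25 = -317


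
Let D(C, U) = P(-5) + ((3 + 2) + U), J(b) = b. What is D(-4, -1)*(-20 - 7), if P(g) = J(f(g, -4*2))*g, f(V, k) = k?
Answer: -1188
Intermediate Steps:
P(g) = -8*g (P(g) = (-4*2)*g = -8*g)
D(C, U) = 45 + U (D(C, U) = -8*(-5) + ((3 + 2) + U) = 40 + (5 + U) = 45 + U)
D(-4, -1)*(-20 - 7) = (45 - 1)*(-20 - 7) = 44*(-27) = -1188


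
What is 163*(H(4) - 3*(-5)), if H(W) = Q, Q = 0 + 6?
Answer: 3423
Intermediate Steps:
Q = 6
H(W) = 6
163*(H(4) - 3*(-5)) = 163*(6 - 3*(-5)) = 163*(6 + 15) = 163*21 = 3423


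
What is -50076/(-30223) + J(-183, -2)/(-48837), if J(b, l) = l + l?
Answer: 2445682504/1476000651 ≈ 1.6570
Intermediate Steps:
J(b, l) = 2*l
-50076/(-30223) + J(-183, -2)/(-48837) = -50076/(-30223) + (2*(-2))/(-48837) = -50076*(-1/30223) - 4*(-1/48837) = 50076/30223 + 4/48837 = 2445682504/1476000651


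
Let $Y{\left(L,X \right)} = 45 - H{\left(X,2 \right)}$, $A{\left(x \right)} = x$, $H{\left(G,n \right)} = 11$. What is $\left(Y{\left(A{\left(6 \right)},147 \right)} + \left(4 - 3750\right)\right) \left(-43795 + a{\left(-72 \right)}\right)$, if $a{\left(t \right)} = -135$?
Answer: $163068160$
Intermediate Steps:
$Y{\left(L,X \right)} = 34$ ($Y{\left(L,X \right)} = 45 - 11 = 34$)
$\left(Y{\left(A{\left(6 \right)},147 \right)} + \left(4 - 3750\right)\right) \left(-43795 + a{\left(-72 \right)}\right) = \left(34 + \left(4 - 3750\right)\right) \left(-43795 - 135\right) = \left(34 + \left(4 - 3750\right)\right) \left(-43930\right) = \left(34 - 3746\right) \left(-43930\right) = \left(-3712\right) \left(-43930\right) = 163068160$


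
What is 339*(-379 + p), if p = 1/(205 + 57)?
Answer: -33661683/262 ≈ -1.2848e+5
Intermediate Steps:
p = 1/262 ≈ 0.0038168
339*(-379 + p) = 339*(-379 + 1/262) = 339*(-99297/262) = -33661683/262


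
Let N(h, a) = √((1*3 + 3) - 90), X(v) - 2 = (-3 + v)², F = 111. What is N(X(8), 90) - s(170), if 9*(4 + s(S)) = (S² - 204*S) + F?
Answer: 5705/9 + 2*I*√21 ≈ 633.89 + 9.1651*I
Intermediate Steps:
X(v) = 2 + (-3 + v)²
s(S) = 25/3 - 68*S/3 + S²/9 (s(S) = -4 + ((S² - 204*S) + 111)/9 = -4 + (111 + S² - 204*S)/9 = -4 + (37/3 - 68*S/3 + S²/9) = 25/3 - 68*S/3 + S²/9)
N(h, a) = 2*I*√21 (N(h, a) = √((3 + 3) - 90) = √(6 - 90) = √(-84) = 2*I*√21)
N(X(8), 90) - s(170) = 2*I*√21 - (25/3 - 68/3*170 + (⅑)*170²) = 2*I*√21 - (25/3 - 11560/3 + (⅑)*28900) = 2*I*√21 - (25/3 - 11560/3 + 28900/9) = 2*I*√21 - 1*(-5705/9) = 2*I*√21 + 5705/9 = 5705/9 + 2*I*√21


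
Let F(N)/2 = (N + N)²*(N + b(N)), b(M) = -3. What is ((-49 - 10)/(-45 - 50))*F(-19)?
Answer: -197296/5 ≈ -39459.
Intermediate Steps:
F(N) = 8*N²*(-3 + N) (F(N) = 2*((N + N)²*(N - 3)) = 2*((2*N)²*(-3 + N)) = 2*((4*N²)*(-3 + N)) = 2*(4*N²*(-3 + N)) = 8*N²*(-3 + N))
((-49 - 10)/(-45 - 50))*F(-19) = ((-49 - 10)/(-45 - 50))*(8*(-19)²*(-3 - 19)) = (-59/(-95))*(8*361*(-22)) = -59*(-1/95)*(-63536) = (59/95)*(-63536) = -197296/5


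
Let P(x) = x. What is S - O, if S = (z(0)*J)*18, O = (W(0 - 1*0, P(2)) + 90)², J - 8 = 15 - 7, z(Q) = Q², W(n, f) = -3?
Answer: -7569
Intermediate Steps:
J = 16 (J = 8 + (15 - 7) = 8 + 8 = 16)
O = 7569 (O = (-3 + 90)² = 87² = 7569)
S = 0 (S = (0²*16)*18 = (0*16)*18 = 0*18 = 0)
S - O = 0 - 1*7569 = 0 - 7569 = -7569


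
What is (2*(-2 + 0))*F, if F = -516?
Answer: 2064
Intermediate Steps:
(2*(-2 + 0))*F = (2*(-2 + 0))*(-516) = (2*(-2))*(-516) = -4*(-516) = 2064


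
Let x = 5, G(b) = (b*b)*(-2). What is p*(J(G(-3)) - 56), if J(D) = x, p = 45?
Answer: -2295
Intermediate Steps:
G(b) = -2*b**2 (G(b) = b**2*(-2) = -2*b**2)
J(D) = 5
p*(J(G(-3)) - 56) = 45*(5 - 56) = 45*(-51) = -2295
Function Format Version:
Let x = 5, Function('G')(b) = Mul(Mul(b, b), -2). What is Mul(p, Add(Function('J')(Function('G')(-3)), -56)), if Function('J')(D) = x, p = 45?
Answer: -2295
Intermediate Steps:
Function('G')(b) = Mul(-2, Pow(b, 2)) (Function('G')(b) = Mul(Pow(b, 2), -2) = Mul(-2, Pow(b, 2)))
Function('J')(D) = 5
Mul(p, Add(Function('J')(Function('G')(-3)), -56)) = Mul(45, Add(5, -56)) = Mul(45, -51) = -2295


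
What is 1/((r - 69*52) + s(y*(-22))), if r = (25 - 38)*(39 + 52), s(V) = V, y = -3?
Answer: -1/4705 ≈ -0.00021254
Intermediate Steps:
r = -1183 (r = -13*91 = -1183)
1/((r - 69*52) + s(y*(-22))) = 1/((-1183 - 69*52) - 3*(-22)) = 1/((-1183 - 3588) + 66) = 1/(-4771 + 66) = 1/(-4705) = -1/4705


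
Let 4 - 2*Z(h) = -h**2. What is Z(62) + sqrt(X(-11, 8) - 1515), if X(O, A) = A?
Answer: 1924 + I*sqrt(1507) ≈ 1924.0 + 38.82*I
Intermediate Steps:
Z(h) = 2 + h**2/2 (Z(h) = 2 - (-1)*h**2/2 = 2 + h**2/2)
Z(62) + sqrt(X(-11, 8) - 1515) = (2 + (1/2)*62**2) + sqrt(8 - 1515) = (2 + (1/2)*3844) + sqrt(-1507) = (2 + 1922) + I*sqrt(1507) = 1924 + I*sqrt(1507)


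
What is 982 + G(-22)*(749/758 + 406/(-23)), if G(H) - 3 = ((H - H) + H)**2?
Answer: -124363539/17434 ≈ -7133.4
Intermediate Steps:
G(H) = 3 + H**2 (G(H) = 3 + ((H - H) + H)**2 = 3 + (0 + H)**2 = 3 + H**2)
982 + G(-22)*(749/758 + 406/(-23)) = 982 + (3 + (-22)**2)*(749/758 + 406/(-23)) = 982 + (3 + 484)*(749*(1/758) + 406*(-1/23)) = 982 + 487*(749/758 - 406/23) = 982 + 487*(-290521/17434) = 982 - 141483727/17434 = -124363539/17434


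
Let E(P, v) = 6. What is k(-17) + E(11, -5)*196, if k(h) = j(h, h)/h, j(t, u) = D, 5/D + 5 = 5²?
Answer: 79967/68 ≈ 1176.0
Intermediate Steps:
D = ¼ (D = 5/(-5 + 5²) = 5/(-5 + 25) = 5/20 = 5*(1/20) = ¼ ≈ 0.25000)
j(t, u) = ¼
k(h) = 1/(4*h)
k(-17) + E(11, -5)*196 = (¼)/(-17) + 6*196 = (¼)*(-1/17) + 1176 = -1/68 + 1176 = 79967/68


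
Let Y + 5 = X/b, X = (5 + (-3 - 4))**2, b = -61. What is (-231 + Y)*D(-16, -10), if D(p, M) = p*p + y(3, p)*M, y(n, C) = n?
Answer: -3254400/61 ≈ -53351.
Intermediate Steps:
X = 4 (X = (5 - 7)**2 = (-2)**2 = 4)
Y = -309/61 (Y = -5 + 4/(-61) = -5 + 4*(-1/61) = -5 - 4/61 = -309/61 ≈ -5.0656)
D(p, M) = p**2 + 3*M (D(p, M) = p*p + 3*M = p**2 + 3*M)
(-231 + Y)*D(-16, -10) = (-231 - 309/61)*((-16)**2 + 3*(-10)) = -14400*(256 - 30)/61 = -14400/61*226 = -3254400/61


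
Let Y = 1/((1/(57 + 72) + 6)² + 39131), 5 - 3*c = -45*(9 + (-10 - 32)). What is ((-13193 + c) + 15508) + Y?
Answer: 3561975542063/1955338788 ≈ 1821.7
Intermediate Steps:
c = -1480/3 (c = 5/3 - (-15)*(9 + (-10 - 32)) = 5/3 - (-15)*(9 - 42) = 5/3 - (-15)*(-33) = 5/3 - ⅓*1485 = 5/3 - 495 = -1480/3 ≈ -493.33)
Y = 16641/651779596 (Y = 1/((1/129 + 6)² + 39131) = 1/((775/129)² + 39131) = 1/(600625/16641 + 39131) = 1/(651779596/16641) = 16641/651779596 ≈ 2.5532e-5)
((-13193 + c) + 15508) + Y = ((-13193 - 1480/3) + 15508) + 16641/651779596 = (-41059/3 + 15508) + 16641/651779596 = 5465/3 + 16641/651779596 = 3561975542063/1955338788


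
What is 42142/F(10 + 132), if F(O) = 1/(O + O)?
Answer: 11968328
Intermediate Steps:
F(O) = 1/(2*O)
42142/F(10 + 132) = 42142/((1/(2*(10 + 132)))) = 42142/(((½)/142)) = 42142/(((½)*(1/142))) = 42142/(1/284) = 42142*284 = 11968328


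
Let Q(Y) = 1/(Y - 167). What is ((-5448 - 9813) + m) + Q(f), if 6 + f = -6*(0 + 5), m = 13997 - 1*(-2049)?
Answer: 159354/203 ≈ 785.00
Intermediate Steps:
m = 16046 (m = 13997 + 2049 = 16046)
f = -36 (f = -6 - 6*(0 + 5) = -6 - 6*5 = -6 - 30 = -36)
Q(Y) = 1/(-167 + Y)
((-5448 - 9813) + m) + Q(f) = ((-5448 - 9813) + 16046) + 1/(-167 - 36) = (-15261 + 16046) + 1/(-203) = 785 - 1/203 = 159354/203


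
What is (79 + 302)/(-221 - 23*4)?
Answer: -381/313 ≈ -1.2173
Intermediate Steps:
(79 + 302)/(-221 - 23*4) = 381/(-221 - 92) = 381/(-313) = 381*(-1/313) = -381/313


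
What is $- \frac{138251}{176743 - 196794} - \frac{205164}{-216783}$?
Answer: $\frac{3787134433}{482968437} \approx 7.8414$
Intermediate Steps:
$- \frac{138251}{176743 - 196794} - \frac{205164}{-216783} = - \frac{138251}{176743 - 196794} - - \frac{22796}{24087} = - \frac{138251}{-20051} + \frac{22796}{24087} = \left(-138251\right) \left(- \frac{1}{20051}\right) + \frac{22796}{24087} = \frac{138251}{20051} + \frac{22796}{24087} = \frac{3787134433}{482968437}$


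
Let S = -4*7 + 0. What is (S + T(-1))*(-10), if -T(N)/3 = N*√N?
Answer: 280 - 30*I ≈ 280.0 - 30.0*I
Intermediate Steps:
T(N) = -3*N^(3/2) (T(N) = -3*N*√N = -3*N^(3/2))
S = -28 (S = -28 + 0 = -28)
(S + T(-1))*(-10) = (-28 - (-3)*I)*(-10) = (-28 + 3*I)*(-10) = 280 - 30*I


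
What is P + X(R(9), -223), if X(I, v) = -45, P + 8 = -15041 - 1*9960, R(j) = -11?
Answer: -25054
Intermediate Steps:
P = -25009 (P = -8 + (-15041 - 1*9960) = -8 + (-15041 - 9960) = -8 - 25001 = -25009)
P + X(R(9), -223) = -25009 - 45 = -25054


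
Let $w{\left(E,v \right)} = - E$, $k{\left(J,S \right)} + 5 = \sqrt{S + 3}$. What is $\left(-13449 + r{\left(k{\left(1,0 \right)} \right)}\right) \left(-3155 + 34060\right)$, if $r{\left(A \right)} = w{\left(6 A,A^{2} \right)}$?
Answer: $-414714195 - 185430 \sqrt{3} \approx -4.1504 \cdot 10^{8}$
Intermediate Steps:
$k{\left(J,S \right)} = -5 + \sqrt{3 + S}$ ($k{\left(J,S \right)} = -5 + \sqrt{S + 3} = -5 + \sqrt{3 + S}$)
$r{\left(A \right)} = - 6 A$
$\left(-13449 + r{\left(k{\left(1,0 \right)} \right)}\right) \left(-3155 + 34060\right) = \left(-13449 - 6 \left(-5 + \sqrt{3 + 0}\right)\right) \left(-3155 + 34060\right) = \left(-13449 - 6 \left(-5 + \sqrt{3}\right)\right) 30905 = \left(-13449 + \left(30 - 6 \sqrt{3}\right)\right) 30905 = \left(-13419 - 6 \sqrt{3}\right) 30905 = -414714195 - 185430 \sqrt{3}$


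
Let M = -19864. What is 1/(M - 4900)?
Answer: -1/24764 ≈ -4.0381e-5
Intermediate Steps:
1/(M - 4900) = 1/(-19864 - 4900) = 1/(-24764) = -1/24764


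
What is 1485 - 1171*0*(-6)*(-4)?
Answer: 1485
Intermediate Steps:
1485 - 1171*0*(-6)*(-4) = 1485 - 0*(-4) = 1485 - 1171*0 = 1485 + 0 = 1485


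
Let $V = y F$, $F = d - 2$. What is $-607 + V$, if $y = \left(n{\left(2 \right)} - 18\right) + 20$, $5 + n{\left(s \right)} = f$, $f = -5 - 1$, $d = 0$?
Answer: $-589$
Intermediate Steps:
$f = -6$
$F = -2$ ($F = 0 - 2 = -2$)
$n{\left(s \right)} = -11$ ($n{\left(s \right)} = -5 - 6 = -11$)
$y = -9$ ($y = \left(-11 - 18\right) + 20 = -29 + 20 = -9$)
$V = 18$ ($V = \left(-9\right) \left(-2\right) = 18$)
$-607 + V = -607 + 18 = -589$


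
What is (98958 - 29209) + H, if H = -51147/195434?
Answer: 13631274919/195434 ≈ 69749.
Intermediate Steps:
H = -51147/195434 (H = -51147*1/195434 = -51147/195434 ≈ -0.26171)
(98958 - 29209) + H = (98958 - 29209) - 51147/195434 = 69749 - 51147/195434 = 13631274919/195434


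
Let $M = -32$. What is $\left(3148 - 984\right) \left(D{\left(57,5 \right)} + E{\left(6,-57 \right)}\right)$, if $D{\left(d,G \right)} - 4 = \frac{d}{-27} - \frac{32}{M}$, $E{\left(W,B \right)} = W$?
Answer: $\frac{173120}{9} \approx 19236.0$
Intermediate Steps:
$D{\left(d,G \right)} = 5 - \frac{d}{27}$ ($D{\left(d,G \right)} = 4 + \left(\frac{d}{-27} - \frac{32}{-32}\right) = 4 + \left(d \left(- \frac{1}{27}\right) - -1\right) = 4 - \left(-1 + \frac{d}{27}\right) = 5 - \frac{d}{27}$)
$\left(3148 - 984\right) \left(D{\left(57,5 \right)} + E{\left(6,-57 \right)}\right) = \left(3148 - 984\right) \left(\left(5 - \frac{19}{9}\right) + 6\right) = 2164 \left(\left(5 - \frac{19}{9}\right) + 6\right) = 2164 \left(\frac{26}{9} + 6\right) = 2164 \cdot \frac{80}{9} = \frac{173120}{9}$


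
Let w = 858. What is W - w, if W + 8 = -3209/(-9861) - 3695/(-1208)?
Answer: -10275555341/11912088 ≈ -862.62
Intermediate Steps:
W = -54983837/11912088 (W = -8 + (-3209/(-9861) - 3695/(-1208)) = -8 + (-3209*(-1/9861) - 3695*(-1/1208)) = -8 + (3209/9861 + 3695/1208) = -8 + 40312867/11912088 = -54983837/11912088 ≈ -4.6158)
W - w = -54983837/11912088 - 1*858 = -54983837/11912088 - 858 = -10275555341/11912088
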